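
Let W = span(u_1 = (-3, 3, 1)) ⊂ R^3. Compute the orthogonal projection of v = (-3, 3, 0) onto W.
proj_W(v) = (-54/19, 54/19, 18/19)

Set up U = [u_1 | ... | u_1] ∈ R^(3×1). The projector onto W = col(U) is P = U (U^T U)^(-1) U^T.
Compute U^T U =
  [19],
and U^T v = (18).
Solve U^T U · c = U^T v for the coefficients: c = (18/19). The projection is proj_W(v) = U c.
Check: (v - proj_W(v)) · u_1 = 0  (should be 0).
Result: proj_W(v) = (-54/19, 54/19, 18/19).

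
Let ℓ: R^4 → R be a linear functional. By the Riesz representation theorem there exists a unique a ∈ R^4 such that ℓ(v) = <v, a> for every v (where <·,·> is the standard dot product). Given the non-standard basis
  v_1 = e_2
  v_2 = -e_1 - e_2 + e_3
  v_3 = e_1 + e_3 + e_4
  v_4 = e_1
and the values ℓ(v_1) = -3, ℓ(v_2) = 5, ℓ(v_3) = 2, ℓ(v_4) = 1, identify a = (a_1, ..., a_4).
a = (1, -3, 3, -2)

Write a = (a_1, ..., a_4) in the standard basis. For each basis vector v_i, ℓ(v_i) = <v_i, a> is a linear equation in the a_j's. Collect the n equations into a matrix system V a = ℓ, where row i of V is v_i (expressed in the standard basis). Since V is invertible (lower-triangular with 1s on the diagonal, up to permutation), solve by back-substitution:
  V =
[[0, 1, 0, 0],
 [-1, -1, 1, 0],
 [1, 0, 1, 1],
 [1, 0, 0, 0]]
  V a = (-3, 5, 2, 1)
Solving gives a = (1, -3, 3, -2).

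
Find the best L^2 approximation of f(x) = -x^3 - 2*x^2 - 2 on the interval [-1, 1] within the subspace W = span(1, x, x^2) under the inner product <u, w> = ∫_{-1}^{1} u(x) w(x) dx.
g(x) = -2*x^2 - 3*x/5 - 2

The best approximation g ∈ W is the orthogonal projection of f onto W. Writing g = a_0 + a_1 x + a_2 x^2, the coefficients solve the normal equations G · a = b where
  G_{ij} = <φ_i, φ_j> and b_i = <f, φ_i>, with φ_0 = 1, φ_1 = x, φ_2 = x^2.
G =
  [2, 0, 2/3]
  [0, 2/3, 0]
  [2/3, 0, 2/5],
b = (-16/3, -2/5, -32/15).
Solving gives a_0 = -2, a_1 = -3/5, a_2 = -2, so
  g(x) = -2*x^2 - 3*x/5 - 2.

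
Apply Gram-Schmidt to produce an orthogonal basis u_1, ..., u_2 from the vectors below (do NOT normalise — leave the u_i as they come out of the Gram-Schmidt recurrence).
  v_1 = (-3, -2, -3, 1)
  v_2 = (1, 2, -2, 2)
Orthogonal basis:
  u_1 = (-3, -2, -3, 1)
  u_2 = (26/23, 48/23, -43/23, 45/23)

Apply the Gram-Schmidt recurrence
  u_1 = v_1
  u_i = v_i − Σ_{j<i} ((v_i · u_j) / (u_j · u_j)) · u_j.

Step by step this gives:
  u_1 = (-3, -2, -3, 1)
  u_2 = (26/23, 48/23, -43/23, 45/23)

Orthogonality check:
  u_2 · u_1 = 0 (should be 0)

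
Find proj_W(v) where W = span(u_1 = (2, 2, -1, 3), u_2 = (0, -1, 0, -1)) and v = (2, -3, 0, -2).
proj_W(v) = (18/11, -32/11, -9/11, -23/11)

Set up U = [u_1 | ... | u_2] ∈ R^(4×2). The projector onto W = col(U) is P = U (U^T U)^(-1) U^T.
Compute U^T U =
  [18, -5]
  [-5, 2],
and U^T v = (-8, 5).
Solve U^T U · c = U^T v for the coefficients: c = (9/11, 50/11). The projection is proj_W(v) = U c.
Check: (v - proj_W(v)) · u_1 = 0  (should be 0).
Check: (v - proj_W(v)) · u_2 = 0  (should be 0).
Result: proj_W(v) = (18/11, -32/11, -9/11, -23/11).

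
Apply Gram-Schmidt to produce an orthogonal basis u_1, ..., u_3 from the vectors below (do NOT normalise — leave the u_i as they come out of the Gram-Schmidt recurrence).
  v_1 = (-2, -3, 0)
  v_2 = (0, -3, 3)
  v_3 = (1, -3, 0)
Orthogonal basis:
  u_1 = (-2, -3, 0)
  u_2 = (18/13, -12/13, 3)
  u_3 = (27/17, -18/17, -18/17)

Apply the Gram-Schmidt recurrence
  u_1 = v_1
  u_i = v_i − Σ_{j<i} ((v_i · u_j) / (u_j · u_j)) · u_j.

Step by step this gives:
  u_1 = (-2, -3, 0)
  u_2 = (18/13, -12/13, 3)
  u_3 = (27/17, -18/17, -18/17)

Orthogonality check:
  u_2 · u_1 = 0 (should be 0)
  u_3 · u_1 = 0 (should be 0)
  u_3 · u_2 = 0 (should be 0)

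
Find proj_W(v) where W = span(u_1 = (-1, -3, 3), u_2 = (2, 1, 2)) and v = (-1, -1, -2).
proj_W(v) = (-251/170, -49/85, -59/34)

Set up U = [u_1 | ... | u_2] ∈ R^(3×2). The projector onto W = col(U) is P = U (U^T U)^(-1) U^T.
Compute U^T U =
  [19, 1]
  [1, 9],
and U^T v = (-2, -7).
Solve U^T U · c = U^T v for the coefficients: c = (-11/170, -131/170). The projection is proj_W(v) = U c.
Check: (v - proj_W(v)) · u_1 = 0  (should be 0).
Check: (v - proj_W(v)) · u_2 = 0  (should be 0).
Result: proj_W(v) = (-251/170, -49/85, -59/34).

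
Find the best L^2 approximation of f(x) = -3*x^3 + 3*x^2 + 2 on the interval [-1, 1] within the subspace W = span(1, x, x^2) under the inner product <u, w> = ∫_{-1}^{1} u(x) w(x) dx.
g(x) = 3*x^2 - 9*x/5 + 2

The best approximation g ∈ W is the orthogonal projection of f onto W. Writing g = a_0 + a_1 x + a_2 x^2, the coefficients solve the normal equations G · a = b where
  G_{ij} = <φ_i, φ_j> and b_i = <f, φ_i>, with φ_0 = 1, φ_1 = x, φ_2 = x^2.
G =
  [2, 0, 2/3]
  [0, 2/3, 0]
  [2/3, 0, 2/5],
b = (6, -6/5, 38/15).
Solving gives a_0 = 2, a_1 = -9/5, a_2 = 3, so
  g(x) = 3*x^2 - 9*x/5 + 2.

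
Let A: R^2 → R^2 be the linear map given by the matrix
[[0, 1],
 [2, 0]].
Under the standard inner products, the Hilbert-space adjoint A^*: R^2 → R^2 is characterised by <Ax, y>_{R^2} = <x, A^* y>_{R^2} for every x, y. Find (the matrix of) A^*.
A^* = A^T =
[[0, 2],
 [1, 0]]

For real matrices with standard dot products, the defining identity <Ax, y> = <x, A^* y> gives (Ax)^T y = x^T (A^*) y, i.e. x^T A^T y = x^T (A^*) y. Since this holds for all x, y, we must have A^* = A^T. Therefore
A^* =
[[0, 2],
 [1, 0]].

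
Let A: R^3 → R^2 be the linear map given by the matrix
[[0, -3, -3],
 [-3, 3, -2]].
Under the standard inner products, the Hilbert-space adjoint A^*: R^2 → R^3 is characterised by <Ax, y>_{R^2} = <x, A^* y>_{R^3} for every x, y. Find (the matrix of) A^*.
A^* = A^T =
[[0, -3],
 [-3, 3],
 [-3, -2]]

For real matrices with standard dot products, the defining identity <Ax, y> = <x, A^* y> gives (Ax)^T y = x^T (A^*) y, i.e. x^T A^T y = x^T (A^*) y. Since this holds for all x, y, we must have A^* = A^T. Therefore
A^* =
[[0, -3],
 [-3, 3],
 [-3, -2]].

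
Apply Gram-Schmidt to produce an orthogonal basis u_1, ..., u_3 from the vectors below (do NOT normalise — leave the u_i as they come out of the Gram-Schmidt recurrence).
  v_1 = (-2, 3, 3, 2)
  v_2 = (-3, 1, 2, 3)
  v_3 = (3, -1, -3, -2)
Orthogonal basis:
  u_1 = (-2, 3, 3, 2)
  u_2 = (-18/13, -37/26, -11/26, 18/13)
  u_3 = (53/157, 85/157, -119/157, 104/157)

Apply the Gram-Schmidt recurrence
  u_1 = v_1
  u_i = v_i − Σ_{j<i} ((v_i · u_j) / (u_j · u_j)) · u_j.

Step by step this gives:
  u_1 = (-2, 3, 3, 2)
  u_2 = (-18/13, -37/26, -11/26, 18/13)
  u_3 = (53/157, 85/157, -119/157, 104/157)

Orthogonality check:
  u_2 · u_1 = 0 (should be 0)
  u_3 · u_1 = 0 (should be 0)
  u_3 · u_2 = 0 (should be 0)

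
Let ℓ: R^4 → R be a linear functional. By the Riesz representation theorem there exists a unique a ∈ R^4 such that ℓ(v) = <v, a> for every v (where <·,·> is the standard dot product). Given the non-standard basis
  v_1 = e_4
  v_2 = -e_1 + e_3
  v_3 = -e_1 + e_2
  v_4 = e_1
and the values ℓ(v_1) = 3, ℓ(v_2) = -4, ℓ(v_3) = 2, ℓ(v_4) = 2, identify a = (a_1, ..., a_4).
a = (2, 4, -2, 3)

Write a = (a_1, ..., a_4) in the standard basis. For each basis vector v_i, ℓ(v_i) = <v_i, a> is a linear equation in the a_j's. Collect the n equations into a matrix system V a = ℓ, where row i of V is v_i (expressed in the standard basis). Since V is invertible (lower-triangular with 1s on the diagonal, up to permutation), solve by back-substitution:
  V =
[[0, 0, 0, 1],
 [-1, 0, 1, 0],
 [-1, 1, 0, 0],
 [1, 0, 0, 0]]
  V a = (3, -4, 2, 2)
Solving gives a = (2, 4, -2, 3).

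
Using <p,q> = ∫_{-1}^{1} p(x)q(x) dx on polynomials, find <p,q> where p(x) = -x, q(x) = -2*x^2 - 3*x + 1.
<p,q> = 2

Expand the product: p(x)·q(x) = 2*x^3 + 3*x^2 - x.
∫_{-1}^{1} of each monomial x^k gives [2/(k+1) if k even, 0 if k odd]. Integrating term-by-term (or equivalently evaluating the antiderivative F(x) = x^4/2 + x^3 - x^2/2 at the endpoints):
  F(1) − F(−1) = 1 − (-1) = 2.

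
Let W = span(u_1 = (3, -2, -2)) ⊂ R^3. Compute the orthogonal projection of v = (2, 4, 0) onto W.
proj_W(v) = (-6/17, 4/17, 4/17)

Set up U = [u_1 | ... | u_1] ∈ R^(3×1). The projector onto W = col(U) is P = U (U^T U)^(-1) U^T.
Compute U^T U =
  [17],
and U^T v = (-2).
Solve U^T U · c = U^T v for the coefficients: c = (-2/17). The projection is proj_W(v) = U c.
Check: (v - proj_W(v)) · u_1 = 0  (should be 0).
Result: proj_W(v) = (-6/17, 4/17, 4/17).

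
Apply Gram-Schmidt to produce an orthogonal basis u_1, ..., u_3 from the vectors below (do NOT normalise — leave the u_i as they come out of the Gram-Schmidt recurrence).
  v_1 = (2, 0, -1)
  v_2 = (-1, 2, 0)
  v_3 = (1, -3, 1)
Orthogonal basis:
  u_1 = (2, 0, -1)
  u_2 = (-1/5, 2, -2/5)
  u_3 = (2/7, 1/7, 4/7)

Apply the Gram-Schmidt recurrence
  u_1 = v_1
  u_i = v_i − Σ_{j<i} ((v_i · u_j) / (u_j · u_j)) · u_j.

Step by step this gives:
  u_1 = (2, 0, -1)
  u_2 = (-1/5, 2, -2/5)
  u_3 = (2/7, 1/7, 4/7)

Orthogonality check:
  u_2 · u_1 = 0 (should be 0)
  u_3 · u_1 = 0 (should be 0)
  u_3 · u_2 = 0 (should be 0)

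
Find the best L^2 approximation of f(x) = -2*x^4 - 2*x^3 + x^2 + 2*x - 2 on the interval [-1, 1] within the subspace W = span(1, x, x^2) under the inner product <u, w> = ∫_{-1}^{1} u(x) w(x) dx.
g(x) = -5*x^2/7 + 4*x/5 - 64/35

The best approximation g ∈ W is the orthogonal projection of f onto W. Writing g = a_0 + a_1 x + a_2 x^2, the coefficients solve the normal equations G · a = b where
  G_{ij} = <φ_i, φ_j> and b_i = <f, φ_i>, with φ_0 = 1, φ_1 = x, φ_2 = x^2.
G =
  [2, 0, 2/3]
  [0, 2/3, 0]
  [2/3, 0, 2/5],
b = (-62/15, 8/15, -158/105).
Solving gives a_0 = -64/35, a_1 = 4/5, a_2 = -5/7, so
  g(x) = -5*x^2/7 + 4*x/5 - 64/35.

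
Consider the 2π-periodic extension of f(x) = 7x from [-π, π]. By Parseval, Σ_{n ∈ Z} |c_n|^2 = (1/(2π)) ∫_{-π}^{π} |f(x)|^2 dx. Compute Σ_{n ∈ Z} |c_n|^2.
Σ |c_n|^2 = 49π^2/3

Expand and integrate term by term over [-π, π]:
  ∫ (7x)^2 dx = 49·(2π^3/3); ∫ 2·7·(0)·x dx = 0 (odd integrand); ∫ 0^2 dx = 0·2π.
So (1/(2π)) ∫_{-π}^{π} (7x)^2 dx = 49π^2/3 + 0 = 49π^2/3.
Parseval ⇒ Σ |c_n|^2 = 49π^2/3.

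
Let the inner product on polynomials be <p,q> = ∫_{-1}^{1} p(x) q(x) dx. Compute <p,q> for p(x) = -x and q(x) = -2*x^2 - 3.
<p,q> = 0

Expand the product: p(x)·q(x) = 2*x^3 + 3*x.
∫_{-1}^{1} of each monomial x^k gives [2/(k+1) if k even, 0 if k odd]. Integrating term-by-term (or equivalently evaluating the antiderivative F(x) = x^4/2 + 3*x^2/2 at the endpoints):
  F(1) − F(−1) = 2 − (2) = 0.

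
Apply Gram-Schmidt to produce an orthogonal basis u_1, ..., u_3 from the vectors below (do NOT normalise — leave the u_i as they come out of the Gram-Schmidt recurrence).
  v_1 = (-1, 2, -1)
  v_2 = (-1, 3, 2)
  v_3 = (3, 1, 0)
Orthogonal basis:
  u_1 = (-1, 2, -1)
  u_2 = (-1/6, 4/3, 17/6)
  u_3 = (168/59, 72/59, -24/59)

Apply the Gram-Schmidt recurrence
  u_1 = v_1
  u_i = v_i − Σ_{j<i} ((v_i · u_j) / (u_j · u_j)) · u_j.

Step by step this gives:
  u_1 = (-1, 2, -1)
  u_2 = (-1/6, 4/3, 17/6)
  u_3 = (168/59, 72/59, -24/59)

Orthogonality check:
  u_2 · u_1 = 0 (should be 0)
  u_3 · u_1 = 0 (should be 0)
  u_3 · u_2 = 0 (should be 0)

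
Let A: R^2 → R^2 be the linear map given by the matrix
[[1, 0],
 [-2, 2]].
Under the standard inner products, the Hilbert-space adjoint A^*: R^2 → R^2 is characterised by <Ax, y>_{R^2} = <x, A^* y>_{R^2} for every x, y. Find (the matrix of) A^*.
A^* = A^T =
[[1, -2],
 [0, 2]]

For real matrices with standard dot products, the defining identity <Ax, y> = <x, A^* y> gives (Ax)^T y = x^T (A^*) y, i.e. x^T A^T y = x^T (A^*) y. Since this holds for all x, y, we must have A^* = A^T. Therefore
A^* =
[[1, -2],
 [0, 2]].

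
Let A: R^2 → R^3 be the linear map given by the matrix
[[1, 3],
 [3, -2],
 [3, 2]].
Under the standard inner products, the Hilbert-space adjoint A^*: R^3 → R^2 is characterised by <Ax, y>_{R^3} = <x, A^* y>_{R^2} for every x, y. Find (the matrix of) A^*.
A^* = A^T =
[[1, 3, 3],
 [3, -2, 2]]

For real matrices with standard dot products, the defining identity <Ax, y> = <x, A^* y> gives (Ax)^T y = x^T (A^*) y, i.e. x^T A^T y = x^T (A^*) y. Since this holds for all x, y, we must have A^* = A^T. Therefore
A^* =
[[1, 3, 3],
 [3, -2, 2]].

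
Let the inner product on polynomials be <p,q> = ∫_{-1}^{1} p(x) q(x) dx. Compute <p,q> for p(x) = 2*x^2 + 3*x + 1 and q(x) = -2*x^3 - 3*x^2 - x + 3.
<p,q> = 6/5

Expand the product: p(x)·q(x) = -4*x^5 - 12*x^4 - 13*x^3 + 8*x + 3.
∫_{-1}^{1} of each monomial x^k gives [2/(k+1) if k even, 0 if k odd]. Integrating term-by-term (or equivalently evaluating the antiderivative F(x) = -2*x^6/3 - 12*x^5/5 - 13*x^4/4 + 4*x^2 + 3*x at the endpoints):
  F(1) − F(−1) = 41/60 − (-31/60) = 6/5.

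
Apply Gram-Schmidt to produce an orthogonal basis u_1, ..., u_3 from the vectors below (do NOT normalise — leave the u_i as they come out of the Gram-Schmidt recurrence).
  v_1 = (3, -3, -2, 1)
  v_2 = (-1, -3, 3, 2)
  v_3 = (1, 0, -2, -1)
Orthogonal basis:
  u_1 = (3, -3, -2, 1)
  u_2 = (-29/23, -63/23, 73/23, 44/23)
  u_3 = (-54/175, -9/25, -27/175, -81/175)

Apply the Gram-Schmidt recurrence
  u_1 = v_1
  u_i = v_i − Σ_{j<i} ((v_i · u_j) / (u_j · u_j)) · u_j.

Step by step this gives:
  u_1 = (3, -3, -2, 1)
  u_2 = (-29/23, -63/23, 73/23, 44/23)
  u_3 = (-54/175, -9/25, -27/175, -81/175)

Orthogonality check:
  u_2 · u_1 = 0 (should be 0)
  u_3 · u_1 = 0 (should be 0)
  u_3 · u_2 = 0 (should be 0)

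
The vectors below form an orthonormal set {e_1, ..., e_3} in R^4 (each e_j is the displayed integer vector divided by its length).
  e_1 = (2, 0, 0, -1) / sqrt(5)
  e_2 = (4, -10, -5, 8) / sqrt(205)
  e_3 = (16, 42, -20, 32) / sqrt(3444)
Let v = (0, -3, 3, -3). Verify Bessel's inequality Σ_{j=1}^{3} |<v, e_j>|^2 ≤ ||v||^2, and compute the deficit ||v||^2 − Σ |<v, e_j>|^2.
Σ |<v, e_j>|^2 = 177/7; ||v||^2 = 27; deficit = 12/7

Write each e_j = u_j / sqrt(<u_j, u_j>) where u_j is the displayed integer vector. Then <v, e_j> = <v, u_j> / sqrt(<u_j, u_j>), so |<v, e_j>|^2 = <v, u_j>^2 / <u_j, u_j>.
Coefficients: <v, e_1> = 3/sqrt(5), <v, e_2> = -9/sqrt(205), <v, e_3> = -282/sqrt(3444).
Square and sum: Σ |<v, e_j>|^2 = 177/7.
Compute ||v||^2 = v·v = 27.
Deficit = 27 − 177/7 = 12/7 ≥ 0, confirming Bessel's inequality. (The deficit equals ||v − Σ <v,e_j> e_j||^2, the squared distance from v to span{e_j}.)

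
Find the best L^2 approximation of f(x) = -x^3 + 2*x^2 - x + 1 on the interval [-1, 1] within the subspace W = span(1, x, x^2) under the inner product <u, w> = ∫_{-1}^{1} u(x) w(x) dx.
g(x) = 2*x^2 - 8*x/5 + 1

The best approximation g ∈ W is the orthogonal projection of f onto W. Writing g = a_0 + a_1 x + a_2 x^2, the coefficients solve the normal equations G · a = b where
  G_{ij} = <φ_i, φ_j> and b_i = <f, φ_i>, with φ_0 = 1, φ_1 = x, φ_2 = x^2.
G =
  [2, 0, 2/3]
  [0, 2/3, 0]
  [2/3, 0, 2/5],
b = (10/3, -16/15, 22/15).
Solving gives a_0 = 1, a_1 = -8/5, a_2 = 2, so
  g(x) = 2*x^2 - 8*x/5 + 1.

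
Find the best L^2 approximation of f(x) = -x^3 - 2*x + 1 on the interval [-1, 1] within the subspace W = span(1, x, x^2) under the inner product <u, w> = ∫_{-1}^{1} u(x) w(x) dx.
g(x) = 1 - 13*x/5

The best approximation g ∈ W is the orthogonal projection of f onto W. Writing g = a_0 + a_1 x + a_2 x^2, the coefficients solve the normal equations G · a = b where
  G_{ij} = <φ_i, φ_j> and b_i = <f, φ_i>, with φ_0 = 1, φ_1 = x, φ_2 = x^2.
G =
  [2, 0, 2/3]
  [0, 2/3, 0]
  [2/3, 0, 2/5],
b = (2, -26/15, 2/3).
Solving gives a_0 = 1, a_1 = -13/5, a_2 = 0, so
  g(x) = 1 - 13*x/5.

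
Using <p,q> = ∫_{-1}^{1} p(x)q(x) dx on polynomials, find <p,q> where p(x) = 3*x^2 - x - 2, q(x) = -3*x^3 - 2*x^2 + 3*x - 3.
<p,q> = 82/15

Expand the product: p(x)·q(x) = -9*x^5 - 3*x^4 + 17*x^3 - 8*x^2 - 3*x + 6.
∫_{-1}^{1} of each monomial x^k gives [2/(k+1) if k even, 0 if k odd]. Integrating term-by-term (or equivalently evaluating the antiderivative F(x) = -3*x^6/2 - 3*x^5/5 + 17*x^4/4 - 8*x^3/3 - 3*x^2/2 + 6*x at the endpoints):
  F(1) − F(−1) = 239/60 − (-89/60) = 82/15.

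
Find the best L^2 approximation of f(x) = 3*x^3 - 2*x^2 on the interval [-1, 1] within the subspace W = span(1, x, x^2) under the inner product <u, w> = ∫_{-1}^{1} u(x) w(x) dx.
g(x) = -2*x^2 + 9*x/5

The best approximation g ∈ W is the orthogonal projection of f onto W. Writing g = a_0 + a_1 x + a_2 x^2, the coefficients solve the normal equations G · a = b where
  G_{ij} = <φ_i, φ_j> and b_i = <f, φ_i>, with φ_0 = 1, φ_1 = x, φ_2 = x^2.
G =
  [2, 0, 2/3]
  [0, 2/3, 0]
  [2/3, 0, 2/5],
b = (-4/3, 6/5, -4/5).
Solving gives a_0 = 0, a_1 = 9/5, a_2 = -2, so
  g(x) = -2*x^2 + 9*x/5.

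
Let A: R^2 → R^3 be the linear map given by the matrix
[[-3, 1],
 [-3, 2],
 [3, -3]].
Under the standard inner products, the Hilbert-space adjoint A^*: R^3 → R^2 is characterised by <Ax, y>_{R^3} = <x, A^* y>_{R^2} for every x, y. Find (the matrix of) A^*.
A^* = A^T =
[[-3, -3, 3],
 [1, 2, -3]]

For real matrices with standard dot products, the defining identity <Ax, y> = <x, A^* y> gives (Ax)^T y = x^T (A^*) y, i.e. x^T A^T y = x^T (A^*) y. Since this holds for all x, y, we must have A^* = A^T. Therefore
A^* =
[[-3, -3, 3],
 [1, 2, -3]].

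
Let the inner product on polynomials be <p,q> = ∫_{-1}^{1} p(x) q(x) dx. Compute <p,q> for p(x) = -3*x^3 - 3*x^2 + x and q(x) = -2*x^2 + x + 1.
<p,q> = -2/15

Expand the product: p(x)·q(x) = 6*x^5 + 3*x^4 - 8*x^3 - 2*x^2 + x.
∫_{-1}^{1} of each monomial x^k gives [2/(k+1) if k even, 0 if k odd]. Integrating term-by-term (or equivalently evaluating the antiderivative F(x) = x^6 + 3*x^5/5 - 2*x^4 - 2*x^3/3 + x^2/2 at the endpoints):
  F(1) − F(−1) = -17/30 − (-13/30) = -2/15.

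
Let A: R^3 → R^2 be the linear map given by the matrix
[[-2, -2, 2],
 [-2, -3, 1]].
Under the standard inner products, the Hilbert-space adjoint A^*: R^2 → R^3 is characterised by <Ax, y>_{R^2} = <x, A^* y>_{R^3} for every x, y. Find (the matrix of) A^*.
A^* = A^T =
[[-2, -2],
 [-2, -3],
 [2, 1]]

For real matrices with standard dot products, the defining identity <Ax, y> = <x, A^* y> gives (Ax)^T y = x^T (A^*) y, i.e. x^T A^T y = x^T (A^*) y. Since this holds for all x, y, we must have A^* = A^T. Therefore
A^* =
[[-2, -2],
 [-2, -3],
 [2, 1]].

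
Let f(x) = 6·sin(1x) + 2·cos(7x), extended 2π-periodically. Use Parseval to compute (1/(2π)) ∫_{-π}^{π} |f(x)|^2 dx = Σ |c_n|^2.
Σ |c_n|^2 = 20

Expand |f|^2 and use orthogonality of {sin(nx), cos(mx)} on [-π, π]:
  ∫_{-π}^{π} sin(nx)^2 dx = π, ∫ cos(mx)^2 dx = π, and cross terms integrate to 0.
So ∫_{-π}^{π} f(x)^2 dx = 6^2 · π + 2^2 · π = (36 + 4)π.
Divide by 2π: (36 + 4)/2 = 20.
By Parseval, this equals Σ |c_n|^2.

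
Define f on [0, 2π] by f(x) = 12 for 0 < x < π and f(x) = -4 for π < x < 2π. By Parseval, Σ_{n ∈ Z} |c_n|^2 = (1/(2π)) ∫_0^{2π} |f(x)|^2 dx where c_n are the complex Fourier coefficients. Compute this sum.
Σ |c_n|^2 = 80

Parseval equates the L^2 energy of f (normalised by 1/(2π)) with the ℓ^2 sum of its Fourier coefficients: (1/(2π)) ∫_0^{2π} |f|^2 = Σ |c_n|^2.
Compute the left side: (1/(2π)) [∫_0^π 12^2 dx + ∫_π^{2π} (-4)^2 dx] = (1/(2π)) · (144π + 16π) = (144 + 16)/2 = 80.
So Σ_{n ∈ Z} |c_n|^2 = 80.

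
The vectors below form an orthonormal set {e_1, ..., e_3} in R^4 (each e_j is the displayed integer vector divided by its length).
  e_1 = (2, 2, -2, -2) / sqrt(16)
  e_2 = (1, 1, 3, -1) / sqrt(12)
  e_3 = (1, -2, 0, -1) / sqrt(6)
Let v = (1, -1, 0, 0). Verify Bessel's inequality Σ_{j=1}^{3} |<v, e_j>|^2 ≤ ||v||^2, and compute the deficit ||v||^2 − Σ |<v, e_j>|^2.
Σ |<v, e_j>|^2 = 3/2; ||v||^2 = 2; deficit = 1/2

Write each e_j = u_j / sqrt(<u_j, u_j>) where u_j is the displayed integer vector. Then <v, e_j> = <v, u_j> / sqrt(<u_j, u_j>), so |<v, e_j>|^2 = <v, u_j>^2 / <u_j, u_j>.
Coefficients: <v, e_1> = 0/sqrt(16), <v, e_2> = 0/sqrt(12), <v, e_3> = 3/sqrt(6).
Square and sum: Σ |<v, e_j>|^2 = 3/2.
Compute ||v||^2 = v·v = 2.
Deficit = 2 − 3/2 = 1/2 ≥ 0, confirming Bessel's inequality. (The deficit equals ||v − Σ <v,e_j> e_j||^2, the squared distance from v to span{e_j}.)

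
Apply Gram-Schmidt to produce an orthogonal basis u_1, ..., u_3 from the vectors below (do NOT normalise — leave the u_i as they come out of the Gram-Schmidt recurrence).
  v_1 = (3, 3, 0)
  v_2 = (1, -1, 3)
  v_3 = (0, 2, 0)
Orthogonal basis:
  u_1 = (3, 3, 0)
  u_2 = (1, -1, 3)
  u_3 = (-9/11, 9/11, 6/11)

Apply the Gram-Schmidt recurrence
  u_1 = v_1
  u_i = v_i − Σ_{j<i} ((v_i · u_j) / (u_j · u_j)) · u_j.

Step by step this gives:
  u_1 = (3, 3, 0)
  u_2 = (1, -1, 3)
  u_3 = (-9/11, 9/11, 6/11)

Orthogonality check:
  u_2 · u_1 = 0 (should be 0)
  u_3 · u_1 = 0 (should be 0)
  u_3 · u_2 = 0 (should be 0)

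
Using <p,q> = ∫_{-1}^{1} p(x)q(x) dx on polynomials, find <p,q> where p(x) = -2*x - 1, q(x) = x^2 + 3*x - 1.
<p,q> = -8/3

Expand the product: p(x)·q(x) = -2*x^3 - 7*x^2 - x + 1.
∫_{-1}^{1} of each monomial x^k gives [2/(k+1) if k even, 0 if k odd]. Integrating term-by-term (or equivalently evaluating the antiderivative F(x) = -x^4/2 - 7*x^3/3 - x^2/2 + x at the endpoints):
  F(1) − F(−1) = -7/3 − (1/3) = -8/3.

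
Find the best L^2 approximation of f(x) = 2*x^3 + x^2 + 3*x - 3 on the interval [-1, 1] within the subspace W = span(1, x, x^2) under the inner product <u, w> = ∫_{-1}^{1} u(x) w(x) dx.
g(x) = x^2 + 21*x/5 - 3

The best approximation g ∈ W is the orthogonal projection of f onto W. Writing g = a_0 + a_1 x + a_2 x^2, the coefficients solve the normal equations G · a = b where
  G_{ij} = <φ_i, φ_j> and b_i = <f, φ_i>, with φ_0 = 1, φ_1 = x, φ_2 = x^2.
G =
  [2, 0, 2/3]
  [0, 2/3, 0]
  [2/3, 0, 2/5],
b = (-16/3, 14/5, -8/5).
Solving gives a_0 = -3, a_1 = 21/5, a_2 = 1, so
  g(x) = x^2 + 21*x/5 - 3.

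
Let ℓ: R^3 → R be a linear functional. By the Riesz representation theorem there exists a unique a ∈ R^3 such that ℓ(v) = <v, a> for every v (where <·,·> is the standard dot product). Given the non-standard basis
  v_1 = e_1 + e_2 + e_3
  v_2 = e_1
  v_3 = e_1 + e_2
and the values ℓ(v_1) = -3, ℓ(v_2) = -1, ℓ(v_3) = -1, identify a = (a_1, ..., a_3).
a = (-1, 0, -2)

Write a = (a_1, ..., a_3) in the standard basis. For each basis vector v_i, ℓ(v_i) = <v_i, a> is a linear equation in the a_j's. Collect the n equations into a matrix system V a = ℓ, where row i of V is v_i (expressed in the standard basis). Since V is invertible (lower-triangular with 1s on the diagonal, up to permutation), solve by back-substitution:
  V =
[[1, 1, 1],
 [1, 0, 0],
 [1, 1, 0]]
  V a = (-3, -1, -1)
Solving gives a = (-1, 0, -2).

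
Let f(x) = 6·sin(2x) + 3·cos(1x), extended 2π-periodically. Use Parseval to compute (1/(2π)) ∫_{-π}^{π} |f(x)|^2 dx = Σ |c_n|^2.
Σ |c_n|^2 = 45/2

Expand |f|^2 and use orthogonality of {sin(nx), cos(mx)} on [-π, π]:
  ∫_{-π}^{π} sin(nx)^2 dx = π, ∫ cos(mx)^2 dx = π, and cross terms integrate to 0.
So ∫_{-π}^{π} f(x)^2 dx = 6^2 · π + 3^2 · π = (36 + 9)π.
Divide by 2π: (36 + 9)/2 = 45/2.
By Parseval, this equals Σ |c_n|^2.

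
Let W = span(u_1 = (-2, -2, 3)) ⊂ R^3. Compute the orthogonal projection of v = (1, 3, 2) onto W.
proj_W(v) = (4/17, 4/17, -6/17)

Set up U = [u_1 | ... | u_1] ∈ R^(3×1). The projector onto W = col(U) is P = U (U^T U)^(-1) U^T.
Compute U^T U =
  [17],
and U^T v = (-2).
Solve U^T U · c = U^T v for the coefficients: c = (-2/17). The projection is proj_W(v) = U c.
Check: (v - proj_W(v)) · u_1 = 0  (should be 0).
Result: proj_W(v) = (4/17, 4/17, -6/17).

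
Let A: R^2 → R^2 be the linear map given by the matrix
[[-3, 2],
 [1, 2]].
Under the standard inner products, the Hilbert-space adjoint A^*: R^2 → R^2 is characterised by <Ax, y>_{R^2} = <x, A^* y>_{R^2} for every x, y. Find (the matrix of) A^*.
A^* = A^T =
[[-3, 1],
 [2, 2]]

For real matrices with standard dot products, the defining identity <Ax, y> = <x, A^* y> gives (Ax)^T y = x^T (A^*) y, i.e. x^T A^T y = x^T (A^*) y. Since this holds for all x, y, we must have A^* = A^T. Therefore
A^* =
[[-3, 1],
 [2, 2]].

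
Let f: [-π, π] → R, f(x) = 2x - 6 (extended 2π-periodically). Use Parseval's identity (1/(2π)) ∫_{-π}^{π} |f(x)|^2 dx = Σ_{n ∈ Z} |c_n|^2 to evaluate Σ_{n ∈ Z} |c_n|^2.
Σ |c_n|^2 = 4π^2/3 + 36

Expand and integrate term by term over [-π, π]:
  ∫ (2x)^2 dx = 4·(2π^3/3); ∫ 2·2·(-6)·x dx = 0 (odd integrand); ∫ (-6)^2 dx = 36·2π.
So (1/(2π)) ∫_{-π}^{π} (2x - 6)^2 dx = 4π^2/3 + 36 = 4π^2/3 + 36.
Parseval ⇒ Σ |c_n|^2 = 4π^2/3 + 36.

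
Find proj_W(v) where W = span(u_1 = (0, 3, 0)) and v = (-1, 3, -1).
proj_W(v) = (0, 3, 0)

Set up U = [u_1 | ... | u_1] ∈ R^(3×1). The projector onto W = col(U) is P = U (U^T U)^(-1) U^T.
Compute U^T U =
  [9],
and U^T v = (9).
Solve U^T U · c = U^T v for the coefficients: c = (1). The projection is proj_W(v) = U c.
Check: (v - proj_W(v)) · u_1 = 0  (should be 0).
Result: proj_W(v) = (0, 3, 0).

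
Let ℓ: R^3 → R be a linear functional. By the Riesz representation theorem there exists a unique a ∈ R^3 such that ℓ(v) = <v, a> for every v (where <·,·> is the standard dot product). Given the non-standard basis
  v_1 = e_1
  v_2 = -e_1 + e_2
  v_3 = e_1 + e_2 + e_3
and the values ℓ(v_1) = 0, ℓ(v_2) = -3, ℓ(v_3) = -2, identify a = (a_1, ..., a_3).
a = (0, -3, 1)

Write a = (a_1, ..., a_3) in the standard basis. For each basis vector v_i, ℓ(v_i) = <v_i, a> is a linear equation in the a_j's. Collect the n equations into a matrix system V a = ℓ, where row i of V is v_i (expressed in the standard basis). Since V is invertible (lower-triangular with 1s on the diagonal, up to permutation), solve by back-substitution:
  V =
[[1, 0, 0],
 [-1, 1, 0],
 [1, 1, 1]]
  V a = (0, -3, -2)
Solving gives a = (0, -3, 1).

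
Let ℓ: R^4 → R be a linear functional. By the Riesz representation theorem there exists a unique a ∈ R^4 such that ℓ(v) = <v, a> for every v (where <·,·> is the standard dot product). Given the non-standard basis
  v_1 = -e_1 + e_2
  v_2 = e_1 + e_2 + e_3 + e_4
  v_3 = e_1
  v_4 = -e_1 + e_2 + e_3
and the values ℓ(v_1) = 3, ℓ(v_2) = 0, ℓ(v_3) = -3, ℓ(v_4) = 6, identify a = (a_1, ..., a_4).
a = (-3, 0, 3, 0)

Write a = (a_1, ..., a_4) in the standard basis. For each basis vector v_i, ℓ(v_i) = <v_i, a> is a linear equation in the a_j's. Collect the n equations into a matrix system V a = ℓ, where row i of V is v_i (expressed in the standard basis). Since V is invertible (lower-triangular with 1s on the diagonal, up to permutation), solve by back-substitution:
  V =
[[-1, 1, 0, 0],
 [1, 1, 1, 1],
 [1, 0, 0, 0],
 [-1, 1, 1, 0]]
  V a = (3, 0, -3, 6)
Solving gives a = (-3, 0, 3, 0).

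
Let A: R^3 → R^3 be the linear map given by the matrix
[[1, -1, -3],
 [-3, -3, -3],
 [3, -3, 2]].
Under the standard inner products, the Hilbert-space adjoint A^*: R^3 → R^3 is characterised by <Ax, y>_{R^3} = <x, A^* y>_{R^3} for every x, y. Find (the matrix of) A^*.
A^* = A^T =
[[1, -3, 3],
 [-1, -3, -3],
 [-3, -3, 2]]

For real matrices with standard dot products, the defining identity <Ax, y> = <x, A^* y> gives (Ax)^T y = x^T (A^*) y, i.e. x^T A^T y = x^T (A^*) y. Since this holds for all x, y, we must have A^* = A^T. Therefore
A^* =
[[1, -3, 3],
 [-1, -3, -3],
 [-3, -3, 2]].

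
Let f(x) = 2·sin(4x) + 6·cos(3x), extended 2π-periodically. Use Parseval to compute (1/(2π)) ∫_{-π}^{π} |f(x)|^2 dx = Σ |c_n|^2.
Σ |c_n|^2 = 20

Expand |f|^2 and use orthogonality of {sin(nx), cos(mx)} on [-π, π]:
  ∫_{-π}^{π} sin(nx)^2 dx = π, ∫ cos(mx)^2 dx = π, and cross terms integrate to 0.
So ∫_{-π}^{π} f(x)^2 dx = 2^2 · π + 6^2 · π = (4 + 36)π.
Divide by 2π: (4 + 36)/2 = 20.
By Parseval, this equals Σ |c_n|^2.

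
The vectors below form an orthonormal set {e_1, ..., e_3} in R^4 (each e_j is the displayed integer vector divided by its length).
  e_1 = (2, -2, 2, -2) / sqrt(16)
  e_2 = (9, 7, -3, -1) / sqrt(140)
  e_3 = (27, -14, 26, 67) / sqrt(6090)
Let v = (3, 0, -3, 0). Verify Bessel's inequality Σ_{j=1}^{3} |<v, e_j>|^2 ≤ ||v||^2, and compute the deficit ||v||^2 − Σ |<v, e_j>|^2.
Σ |<v, e_j>|^2 = 537/58; ||v||^2 = 18; deficit = 507/58

Write each e_j = u_j / sqrt(<u_j, u_j>) where u_j is the displayed integer vector. Then <v, e_j> = <v, u_j> / sqrt(<u_j, u_j>), so |<v, e_j>|^2 = <v, u_j>^2 / <u_j, u_j>.
Coefficients: <v, e_1> = 0/sqrt(16), <v, e_2> = 36/sqrt(140), <v, e_3> = 3/sqrt(6090).
Square and sum: Σ |<v, e_j>|^2 = 537/58.
Compute ||v||^2 = v·v = 18.
Deficit = 18 − 537/58 = 507/58 ≥ 0, confirming Bessel's inequality. (The deficit equals ||v − Σ <v,e_j> e_j||^2, the squared distance from v to span{e_j}.)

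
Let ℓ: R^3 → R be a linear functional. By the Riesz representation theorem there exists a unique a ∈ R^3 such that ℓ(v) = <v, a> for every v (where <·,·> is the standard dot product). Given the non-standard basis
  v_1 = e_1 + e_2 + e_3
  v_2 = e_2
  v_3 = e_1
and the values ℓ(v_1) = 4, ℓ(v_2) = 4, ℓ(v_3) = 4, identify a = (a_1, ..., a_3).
a = (4, 4, -4)

Write a = (a_1, ..., a_3) in the standard basis. For each basis vector v_i, ℓ(v_i) = <v_i, a> is a linear equation in the a_j's. Collect the n equations into a matrix system V a = ℓ, where row i of V is v_i (expressed in the standard basis). Since V is invertible (lower-triangular with 1s on the diagonal, up to permutation), solve by back-substitution:
  V =
[[1, 1, 1],
 [0, 1, 0],
 [1, 0, 0]]
  V a = (4, 4, 4)
Solving gives a = (4, 4, -4).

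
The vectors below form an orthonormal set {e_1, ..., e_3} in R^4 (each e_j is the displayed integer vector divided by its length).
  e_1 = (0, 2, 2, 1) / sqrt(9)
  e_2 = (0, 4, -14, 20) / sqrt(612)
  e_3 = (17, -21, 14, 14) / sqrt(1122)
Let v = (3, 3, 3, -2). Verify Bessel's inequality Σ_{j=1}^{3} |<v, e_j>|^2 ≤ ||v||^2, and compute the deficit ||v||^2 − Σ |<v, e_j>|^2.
Σ |<v, e_j>|^2 = 631/33; ||v||^2 = 31; deficit = 392/33

Write each e_j = u_j / sqrt(<u_j, u_j>) where u_j is the displayed integer vector. Then <v, e_j> = <v, u_j> / sqrt(<u_j, u_j>), so |<v, e_j>|^2 = <v, u_j>^2 / <u_j, u_j>.
Coefficients: <v, e_1> = 10/sqrt(9), <v, e_2> = -70/sqrt(612), <v, e_3> = 2/sqrt(1122).
Square and sum: Σ |<v, e_j>|^2 = 631/33.
Compute ||v||^2 = v·v = 31.
Deficit = 31 − 631/33 = 392/33 ≥ 0, confirming Bessel's inequality. (The deficit equals ||v − Σ <v,e_j> e_j||^2, the squared distance from v to span{e_j}.)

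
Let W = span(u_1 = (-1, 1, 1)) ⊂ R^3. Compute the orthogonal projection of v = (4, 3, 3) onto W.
proj_W(v) = (-2/3, 2/3, 2/3)

Set up U = [u_1 | ... | u_1] ∈ R^(3×1). The projector onto W = col(U) is P = U (U^T U)^(-1) U^T.
Compute U^T U =
  [3],
and U^T v = (2).
Solve U^T U · c = U^T v for the coefficients: c = (2/3). The projection is proj_W(v) = U c.
Check: (v - proj_W(v)) · u_1 = 0  (should be 0).
Result: proj_W(v) = (-2/3, 2/3, 2/3).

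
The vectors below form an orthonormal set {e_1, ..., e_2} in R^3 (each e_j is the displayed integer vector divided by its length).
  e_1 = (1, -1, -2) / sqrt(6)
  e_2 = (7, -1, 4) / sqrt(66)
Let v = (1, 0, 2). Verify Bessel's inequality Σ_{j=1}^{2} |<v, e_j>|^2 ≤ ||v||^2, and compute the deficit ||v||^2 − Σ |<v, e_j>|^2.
Σ |<v, e_j>|^2 = 54/11; ||v||^2 = 5; deficit = 1/11

Write each e_j = u_j / sqrt(<u_j, u_j>) where u_j is the displayed integer vector. Then <v, e_j> = <v, u_j> / sqrt(<u_j, u_j>), so |<v, e_j>|^2 = <v, u_j>^2 / <u_j, u_j>.
Coefficients: <v, e_1> = -3/sqrt(6), <v, e_2> = 15/sqrt(66).
Square and sum: Σ |<v, e_j>|^2 = 54/11.
Compute ||v||^2 = v·v = 5.
Deficit = 5 − 54/11 = 1/11 ≥ 0, confirming Bessel's inequality. (The deficit equals ||v − Σ <v,e_j> e_j||^2, the squared distance from v to span{e_j}.)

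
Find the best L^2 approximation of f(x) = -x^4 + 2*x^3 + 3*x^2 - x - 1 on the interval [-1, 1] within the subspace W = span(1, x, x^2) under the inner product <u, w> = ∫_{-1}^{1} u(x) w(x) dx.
g(x) = 15*x^2/7 + x/5 - 32/35

The best approximation g ∈ W is the orthogonal projection of f onto W. Writing g = a_0 + a_1 x + a_2 x^2, the coefficients solve the normal equations G · a = b where
  G_{ij} = <φ_i, φ_j> and b_i = <f, φ_i>, with φ_0 = 1, φ_1 = x, φ_2 = x^2.
G =
  [2, 0, 2/3]
  [0, 2/3, 0]
  [2/3, 0, 2/5],
b = (-2/5, 2/15, 26/105).
Solving gives a_0 = -32/35, a_1 = 1/5, a_2 = 15/7, so
  g(x) = 15*x^2/7 + x/5 - 32/35.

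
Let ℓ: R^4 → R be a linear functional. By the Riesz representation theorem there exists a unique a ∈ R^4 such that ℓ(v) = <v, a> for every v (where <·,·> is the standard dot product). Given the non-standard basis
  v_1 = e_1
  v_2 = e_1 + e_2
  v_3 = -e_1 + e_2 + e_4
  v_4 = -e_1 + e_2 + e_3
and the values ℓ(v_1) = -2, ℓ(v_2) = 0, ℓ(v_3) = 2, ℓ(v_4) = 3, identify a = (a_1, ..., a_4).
a = (-2, 2, -1, -2)

Write a = (a_1, ..., a_4) in the standard basis. For each basis vector v_i, ℓ(v_i) = <v_i, a> is a linear equation in the a_j's. Collect the n equations into a matrix system V a = ℓ, where row i of V is v_i (expressed in the standard basis). Since V is invertible (lower-triangular with 1s on the diagonal, up to permutation), solve by back-substitution:
  V =
[[1, 0, 0, 0],
 [1, 1, 0, 0],
 [-1, 1, 0, 1],
 [-1, 1, 1, 0]]
  V a = (-2, 0, 2, 3)
Solving gives a = (-2, 2, -1, -2).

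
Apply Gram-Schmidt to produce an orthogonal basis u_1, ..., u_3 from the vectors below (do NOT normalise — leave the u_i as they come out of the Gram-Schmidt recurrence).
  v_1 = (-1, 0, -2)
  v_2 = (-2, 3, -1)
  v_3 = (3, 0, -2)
Orthogonal basis:
  u_1 = (-1, 0, -2)
  u_2 = (-6/5, 3, 3/5)
  u_3 = (8/3, 4/3, -4/3)

Apply the Gram-Schmidt recurrence
  u_1 = v_1
  u_i = v_i − Σ_{j<i} ((v_i · u_j) / (u_j · u_j)) · u_j.

Step by step this gives:
  u_1 = (-1, 0, -2)
  u_2 = (-6/5, 3, 3/5)
  u_3 = (8/3, 4/3, -4/3)

Orthogonality check:
  u_2 · u_1 = 0 (should be 0)
  u_3 · u_1 = 0 (should be 0)
  u_3 · u_2 = 0 (should be 0)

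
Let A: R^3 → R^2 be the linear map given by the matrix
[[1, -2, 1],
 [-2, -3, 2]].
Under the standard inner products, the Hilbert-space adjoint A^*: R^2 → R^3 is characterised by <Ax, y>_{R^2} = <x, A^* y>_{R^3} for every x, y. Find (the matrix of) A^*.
A^* = A^T =
[[1, -2],
 [-2, -3],
 [1, 2]]

For real matrices with standard dot products, the defining identity <Ax, y> = <x, A^* y> gives (Ax)^T y = x^T (A^*) y, i.e. x^T A^T y = x^T (A^*) y. Since this holds for all x, y, we must have A^* = A^T. Therefore
A^* =
[[1, -2],
 [-2, -3],
 [1, 2]].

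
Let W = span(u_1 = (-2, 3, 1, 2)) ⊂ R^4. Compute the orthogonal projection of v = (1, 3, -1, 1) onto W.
proj_W(v) = (-8/9, 4/3, 4/9, 8/9)

Set up U = [u_1 | ... | u_1] ∈ R^(4×1). The projector onto W = col(U) is P = U (U^T U)^(-1) U^T.
Compute U^T U =
  [18],
and U^T v = (8).
Solve U^T U · c = U^T v for the coefficients: c = (4/9). The projection is proj_W(v) = U c.
Check: (v - proj_W(v)) · u_1 = 0  (should be 0).
Result: proj_W(v) = (-8/9, 4/3, 4/9, 8/9).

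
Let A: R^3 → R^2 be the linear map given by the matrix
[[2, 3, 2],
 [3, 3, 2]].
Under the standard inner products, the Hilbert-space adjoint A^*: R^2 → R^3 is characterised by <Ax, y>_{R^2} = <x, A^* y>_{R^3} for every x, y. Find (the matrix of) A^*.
A^* = A^T =
[[2, 3],
 [3, 3],
 [2, 2]]

For real matrices with standard dot products, the defining identity <Ax, y> = <x, A^* y> gives (Ax)^T y = x^T (A^*) y, i.e. x^T A^T y = x^T (A^*) y. Since this holds for all x, y, we must have A^* = A^T. Therefore
A^* =
[[2, 3],
 [3, 3],
 [2, 2]].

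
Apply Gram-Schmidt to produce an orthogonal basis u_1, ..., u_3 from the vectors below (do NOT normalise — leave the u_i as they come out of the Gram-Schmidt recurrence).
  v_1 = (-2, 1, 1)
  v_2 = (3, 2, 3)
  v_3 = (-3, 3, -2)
Orthogonal basis:
  u_1 = (-2, 1, 1)
  u_2 = (8/3, 13/6, 19/6)
  u_3 = (38/131, 342/131, -266/131)

Apply the Gram-Schmidt recurrence
  u_1 = v_1
  u_i = v_i − Σ_{j<i} ((v_i · u_j) / (u_j · u_j)) · u_j.

Step by step this gives:
  u_1 = (-2, 1, 1)
  u_2 = (8/3, 13/6, 19/6)
  u_3 = (38/131, 342/131, -266/131)

Orthogonality check:
  u_2 · u_1 = 0 (should be 0)
  u_3 · u_1 = 0 (should be 0)
  u_3 · u_2 = 0 (should be 0)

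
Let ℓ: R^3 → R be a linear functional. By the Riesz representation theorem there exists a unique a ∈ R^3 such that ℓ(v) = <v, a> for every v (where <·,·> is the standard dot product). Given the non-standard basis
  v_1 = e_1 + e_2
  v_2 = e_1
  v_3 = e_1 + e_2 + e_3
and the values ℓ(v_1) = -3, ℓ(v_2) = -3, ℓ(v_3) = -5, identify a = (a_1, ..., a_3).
a = (-3, 0, -2)

Write a = (a_1, ..., a_3) in the standard basis. For each basis vector v_i, ℓ(v_i) = <v_i, a> is a linear equation in the a_j's. Collect the n equations into a matrix system V a = ℓ, where row i of V is v_i (expressed in the standard basis). Since V is invertible (lower-triangular with 1s on the diagonal, up to permutation), solve by back-substitution:
  V =
[[1, 1, 0],
 [1, 0, 0],
 [1, 1, 1]]
  V a = (-3, -3, -5)
Solving gives a = (-3, 0, -2).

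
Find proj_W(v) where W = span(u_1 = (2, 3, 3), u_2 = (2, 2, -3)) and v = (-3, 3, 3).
proj_W(v) = (6/373, 219/373, 1269/373)

Set up U = [u_1 | ... | u_2] ∈ R^(3×2). The projector onto W = col(U) is P = U (U^T U)^(-1) U^T.
Compute U^T U =
  [22, 1]
  [1, 17],
and U^T v = (12, -9).
Solve U^T U · c = U^T v for the coefficients: c = (213/373, -210/373). The projection is proj_W(v) = U c.
Check: (v - proj_W(v)) · u_1 = 0  (should be 0).
Check: (v - proj_W(v)) · u_2 = 0  (should be 0).
Result: proj_W(v) = (6/373, 219/373, 1269/373).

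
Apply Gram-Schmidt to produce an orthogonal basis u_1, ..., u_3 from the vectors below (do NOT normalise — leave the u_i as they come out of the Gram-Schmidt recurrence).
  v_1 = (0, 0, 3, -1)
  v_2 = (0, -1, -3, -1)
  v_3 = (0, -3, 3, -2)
Orthogonal basis:
  u_1 = (0, 0, 3, -1)
  u_2 = (0, -1, -3/5, -9/5)
  u_3 = (0, -45/23, 15/46, 45/46)

Apply the Gram-Schmidt recurrence
  u_1 = v_1
  u_i = v_i − Σ_{j<i} ((v_i · u_j) / (u_j · u_j)) · u_j.

Step by step this gives:
  u_1 = (0, 0, 3, -1)
  u_2 = (0, -1, -3/5, -9/5)
  u_3 = (0, -45/23, 15/46, 45/46)

Orthogonality check:
  u_2 · u_1 = 0 (should be 0)
  u_3 · u_1 = 0 (should be 0)
  u_3 · u_2 = 0 (should be 0)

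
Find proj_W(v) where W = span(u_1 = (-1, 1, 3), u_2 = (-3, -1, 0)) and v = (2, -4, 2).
proj_W(v) = (31/53, 13/53, 6/53)

Set up U = [u_1 | ... | u_2] ∈ R^(3×2). The projector onto W = col(U) is P = U (U^T U)^(-1) U^T.
Compute U^T U =
  [11, 2]
  [2, 10],
and U^T v = (0, -2).
Solve U^T U · c = U^T v for the coefficients: c = (2/53, -11/53). The projection is proj_W(v) = U c.
Check: (v - proj_W(v)) · u_1 = 0  (should be 0).
Check: (v - proj_W(v)) · u_2 = 0  (should be 0).
Result: proj_W(v) = (31/53, 13/53, 6/53).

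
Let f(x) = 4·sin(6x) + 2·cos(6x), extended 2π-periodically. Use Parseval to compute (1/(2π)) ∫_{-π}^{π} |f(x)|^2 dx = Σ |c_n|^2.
Σ |c_n|^2 = 10

Expand |f|^2 and use orthogonality of {sin(nx), cos(mx)} on [-π, π]:
  ∫_{-π}^{π} sin(nx)^2 dx = π, ∫ cos(mx)^2 dx = π, and cross terms integrate to 0.
So ∫_{-π}^{π} f(x)^2 dx = 4^2 · π + 2^2 · π = (16 + 4)π.
Divide by 2π: (16 + 4)/2 = 10.
By Parseval, this equals Σ |c_n|^2.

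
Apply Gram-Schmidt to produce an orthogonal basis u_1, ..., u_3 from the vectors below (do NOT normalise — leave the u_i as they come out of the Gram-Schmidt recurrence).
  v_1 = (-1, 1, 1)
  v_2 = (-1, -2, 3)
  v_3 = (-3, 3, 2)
Orthogonal basis:
  u_1 = (-1, 1, 1)
  u_2 = (-1/3, -8/3, 7/3)
  u_3 = (-15/38, -3/19, -9/38)

Apply the Gram-Schmidt recurrence
  u_1 = v_1
  u_i = v_i − Σ_{j<i} ((v_i · u_j) / (u_j · u_j)) · u_j.

Step by step this gives:
  u_1 = (-1, 1, 1)
  u_2 = (-1/3, -8/3, 7/3)
  u_3 = (-15/38, -3/19, -9/38)

Orthogonality check:
  u_2 · u_1 = 0 (should be 0)
  u_3 · u_1 = 0 (should be 0)
  u_3 · u_2 = 0 (should be 0)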